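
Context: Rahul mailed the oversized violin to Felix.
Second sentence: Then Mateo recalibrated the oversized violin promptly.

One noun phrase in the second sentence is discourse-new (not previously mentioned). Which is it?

"the oversized violin" in the second sentence is given — already mentioned in the context.
"Mateo" has no antecedent in the context; it is discourse-new.

Mateo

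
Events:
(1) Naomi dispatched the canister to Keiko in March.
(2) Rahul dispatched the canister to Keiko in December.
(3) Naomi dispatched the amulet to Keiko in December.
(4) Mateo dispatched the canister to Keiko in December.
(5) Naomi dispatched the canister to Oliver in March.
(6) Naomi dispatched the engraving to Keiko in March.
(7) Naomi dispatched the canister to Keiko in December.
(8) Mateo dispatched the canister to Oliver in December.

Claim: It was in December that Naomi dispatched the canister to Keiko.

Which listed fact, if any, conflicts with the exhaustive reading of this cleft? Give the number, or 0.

Focus of the cleft: "in December" (the setting). Presupposed background: Naomi as agent and the canister as thing and Keiko as recipient.
The exhaustive reading says no other setting fits that background.
But fact (1) also has Naomi as agent and the canister as thing and Keiko as recipient, with setting = in March — so the exhaustive reading fails.

1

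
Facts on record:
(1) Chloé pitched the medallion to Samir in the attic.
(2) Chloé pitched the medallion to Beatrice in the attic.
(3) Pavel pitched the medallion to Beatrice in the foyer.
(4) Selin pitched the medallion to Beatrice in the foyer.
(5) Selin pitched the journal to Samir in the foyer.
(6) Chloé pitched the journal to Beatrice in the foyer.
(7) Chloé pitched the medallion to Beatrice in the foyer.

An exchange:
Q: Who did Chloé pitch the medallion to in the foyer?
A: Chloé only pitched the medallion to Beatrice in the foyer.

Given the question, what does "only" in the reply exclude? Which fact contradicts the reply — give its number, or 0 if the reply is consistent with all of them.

0

Answering "Who did ... to ...?" puts focus on the recipient — here, "Beatrice".
So "only" ranges over recipients; the rest (same agent, thing, setting (Chloé / the medallion / in the foyer)) is presupposed.
No fact keeps same agent, thing, setting (Chloé / the medallion / in the foyer) while changing the recipient; every other fact differs on something backgrounded. The reply stands.
(Fact (2) would refute a reading with focus on the setting — but that is not what the question asks.)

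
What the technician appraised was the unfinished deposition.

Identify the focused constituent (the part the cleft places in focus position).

In a pseudo-cleft "What ... was X", the post-copular constituent X is the focus.
Here the focus is "the unfinished deposition". The backgrounded (presupposed) material includes "the technician".

the unfinished deposition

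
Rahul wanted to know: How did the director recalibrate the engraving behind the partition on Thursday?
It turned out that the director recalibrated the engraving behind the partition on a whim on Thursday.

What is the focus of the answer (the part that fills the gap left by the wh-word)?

The wh-word "how" asks about the manner.
In the answer, "the director", "the engraving", "behind the partition" and "on Thursday" are given — repeated from the question.
The constituent filling the manner gap is "on a whim"; that is the focus and would carry nuclear stress.

on a whim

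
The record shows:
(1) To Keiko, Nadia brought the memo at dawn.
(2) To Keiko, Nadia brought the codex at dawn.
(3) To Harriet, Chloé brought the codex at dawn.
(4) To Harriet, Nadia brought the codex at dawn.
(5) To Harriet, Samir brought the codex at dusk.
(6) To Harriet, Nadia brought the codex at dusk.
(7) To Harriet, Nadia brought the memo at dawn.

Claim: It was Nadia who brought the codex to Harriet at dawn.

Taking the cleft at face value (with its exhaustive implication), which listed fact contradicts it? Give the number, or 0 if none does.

Focus of the cleft: "Nadia" (the agent). Presupposed background: thing = the codex, recipient = Harriet, setting = at dawn.
The exhaustive reading says no other agent fits that background.
But fact (3) also has thing = the codex, recipient = Harriet, setting = at dawn, with agent = Chloé — so the exhaustive reading fails.

3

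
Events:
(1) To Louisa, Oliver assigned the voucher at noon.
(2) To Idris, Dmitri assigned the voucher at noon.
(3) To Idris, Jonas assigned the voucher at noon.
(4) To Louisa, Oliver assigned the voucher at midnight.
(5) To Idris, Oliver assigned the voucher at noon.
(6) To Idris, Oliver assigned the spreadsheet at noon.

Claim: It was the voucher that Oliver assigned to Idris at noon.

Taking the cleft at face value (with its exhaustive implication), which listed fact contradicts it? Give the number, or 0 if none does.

The cleft puts "the voucher" in focus and presupposes the open proposition with agent = Oliver, recipient = Idris, setting = at noon.
Exhaustivity: the voucher is the only thing satisfying that background.
But fact (6) also has agent = Oliver, recipient = Idris, setting = at noon, with thing = the spreadsheet — so the exhaustive reading fails.

6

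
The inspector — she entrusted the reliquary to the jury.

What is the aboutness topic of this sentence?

the inspector

The construction explicitly marks "the inspector" as what the sentence is about — the topic.
The remainder of the clause is the comment (what is said about the topic).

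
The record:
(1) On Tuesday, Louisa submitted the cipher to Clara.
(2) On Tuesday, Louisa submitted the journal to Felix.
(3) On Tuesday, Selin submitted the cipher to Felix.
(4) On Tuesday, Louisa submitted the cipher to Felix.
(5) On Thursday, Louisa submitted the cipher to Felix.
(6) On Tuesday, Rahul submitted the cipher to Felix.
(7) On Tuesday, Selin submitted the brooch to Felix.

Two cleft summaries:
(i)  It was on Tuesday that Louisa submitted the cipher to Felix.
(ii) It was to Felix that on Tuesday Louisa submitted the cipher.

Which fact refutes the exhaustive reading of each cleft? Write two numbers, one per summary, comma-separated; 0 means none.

(i): focus "on Tuesday". Looking for Louisa as agent and the cipher as thing and Felix as recipient with some other setting — fact (5) has on Thursday there. Refuted.
(ii): focus "Felix". Looking for Louisa as agent and the cipher as thing and on Tuesday as setting with some other recipient — fact (1) has Clara there. Refuted.

5, 1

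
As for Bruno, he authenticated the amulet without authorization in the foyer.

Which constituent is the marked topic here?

The construction explicitly marks "Bruno" as what the sentence is about — the topic.
The remainder of the clause is the comment (what is said about the topic).

Bruno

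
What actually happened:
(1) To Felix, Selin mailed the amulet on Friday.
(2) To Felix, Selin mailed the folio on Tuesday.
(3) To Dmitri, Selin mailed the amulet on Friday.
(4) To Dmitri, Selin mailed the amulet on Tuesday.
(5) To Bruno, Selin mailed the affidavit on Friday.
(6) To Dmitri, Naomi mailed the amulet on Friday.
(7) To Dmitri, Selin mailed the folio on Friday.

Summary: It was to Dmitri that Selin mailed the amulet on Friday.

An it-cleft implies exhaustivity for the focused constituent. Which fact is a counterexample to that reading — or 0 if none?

Focus of the cleft: "Dmitri" (the recipient). Presupposed background: same agent, thing, setting (Selin / the amulet / on Friday).
Exhaustivity: Dmitri is the only recipient satisfying that background.
Fact (1) shares the background but with recipient = Felix; exhaustivity is violated.

1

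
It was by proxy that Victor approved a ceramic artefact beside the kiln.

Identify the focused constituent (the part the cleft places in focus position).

by proxy

In an it-cleft "It was X that/who ...", the clefted constituent X is the focus; the that/who-clause expresses the presupposed open proposition.
Here the focus is "by proxy". The backgrounded (presupposed) material includes "Victor", "a ceramic artefact" and "beside the kiln".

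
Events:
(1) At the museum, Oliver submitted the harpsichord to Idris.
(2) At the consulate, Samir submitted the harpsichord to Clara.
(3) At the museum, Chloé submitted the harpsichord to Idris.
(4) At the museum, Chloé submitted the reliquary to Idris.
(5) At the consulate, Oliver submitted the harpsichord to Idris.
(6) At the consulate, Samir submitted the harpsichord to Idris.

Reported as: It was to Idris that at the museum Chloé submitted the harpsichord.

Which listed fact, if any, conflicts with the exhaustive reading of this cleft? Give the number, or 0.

0

Focus of the cleft: "Idris" (the recipient). Presupposed background: Chloé as agent and the harpsichord as thing and at the museum as setting.
Exhaustivity: Idris is the only recipient satisfying that background.
Every other fact differs from the presupposition on some backgrounded slot, so none challenges the exhaustivity.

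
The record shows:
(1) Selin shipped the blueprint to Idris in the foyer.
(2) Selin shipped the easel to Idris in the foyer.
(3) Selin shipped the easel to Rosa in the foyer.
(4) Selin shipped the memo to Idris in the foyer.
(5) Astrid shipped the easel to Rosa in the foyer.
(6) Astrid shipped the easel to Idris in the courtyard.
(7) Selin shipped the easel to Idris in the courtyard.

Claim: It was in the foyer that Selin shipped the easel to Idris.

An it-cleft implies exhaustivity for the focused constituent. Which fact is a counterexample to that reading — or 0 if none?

7

Focus of the cleft: "in the foyer" (the setting). Presupposed background: same agent, thing, recipient (Selin / the easel / Idris).
Exhaustivity: in the foyer is the only setting satisfying that background.
Fact (7) shares the background but with setting = in the courtyard; exhaustivity is violated.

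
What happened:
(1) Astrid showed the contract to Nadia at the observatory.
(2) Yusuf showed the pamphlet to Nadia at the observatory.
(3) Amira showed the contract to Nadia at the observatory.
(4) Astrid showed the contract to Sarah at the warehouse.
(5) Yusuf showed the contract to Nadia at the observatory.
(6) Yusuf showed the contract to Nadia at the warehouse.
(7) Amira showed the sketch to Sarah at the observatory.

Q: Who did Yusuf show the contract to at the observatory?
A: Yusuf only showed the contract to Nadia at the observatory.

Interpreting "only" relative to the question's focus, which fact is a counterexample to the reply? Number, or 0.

0

Answering "Who did ... to ...?" puts focus on the recipient — here, "Nadia".
"Only" then excludes alternative recipients while the background — same agent, thing, setting (Yusuf / the contract / at the observatory) — is held fixed.
No fact keeps same agent, thing, setting (Yusuf / the contract / at the observatory) while changing the recipient; every other fact differs on something backgrounded. The reply stands.
(Fact (6) would refute a reading with focus on the setting — but that is not what the question asks.)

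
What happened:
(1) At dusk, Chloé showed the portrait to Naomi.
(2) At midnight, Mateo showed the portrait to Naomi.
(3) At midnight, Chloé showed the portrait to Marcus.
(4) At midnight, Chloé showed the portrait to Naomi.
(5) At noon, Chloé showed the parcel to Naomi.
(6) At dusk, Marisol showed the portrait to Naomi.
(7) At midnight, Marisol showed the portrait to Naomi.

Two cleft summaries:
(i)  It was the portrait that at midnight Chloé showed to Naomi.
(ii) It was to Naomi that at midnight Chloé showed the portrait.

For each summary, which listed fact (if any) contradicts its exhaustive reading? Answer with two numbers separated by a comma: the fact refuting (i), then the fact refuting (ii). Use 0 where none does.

0, 3

(i): focus "the portrait". No fact shares same agent, recipient, setting (Chloé / Naomi / at midnight) with a different thing. 0.
(ii): focus "Naomi". Looking for same agent, thing, setting (Chloé / the portrait / at midnight) with some other recipient — fact (3) has Marcus there. Refuted.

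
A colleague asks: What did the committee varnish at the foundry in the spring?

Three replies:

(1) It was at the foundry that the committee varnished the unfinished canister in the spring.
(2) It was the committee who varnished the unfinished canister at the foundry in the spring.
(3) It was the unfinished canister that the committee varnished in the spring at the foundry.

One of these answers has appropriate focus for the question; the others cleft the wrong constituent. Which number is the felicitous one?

The question word "what" targets the direct object.
Option (1) clefts "at the foundry" — the location, not what was asked.
Option (2) clefts "the committee" — the subject (agent), not what was asked.
Option (3) clefts "the unfinished canister" — that matches what the question asks about.
So the congruent reply is (3).

3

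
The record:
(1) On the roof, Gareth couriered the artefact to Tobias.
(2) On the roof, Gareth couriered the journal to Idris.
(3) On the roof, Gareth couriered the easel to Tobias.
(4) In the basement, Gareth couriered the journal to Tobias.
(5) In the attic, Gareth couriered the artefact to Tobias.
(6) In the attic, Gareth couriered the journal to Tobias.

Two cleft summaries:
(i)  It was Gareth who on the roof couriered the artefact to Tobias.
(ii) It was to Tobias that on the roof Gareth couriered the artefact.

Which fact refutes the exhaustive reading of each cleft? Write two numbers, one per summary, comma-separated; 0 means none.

(i): focus "Gareth". No fact shares the artefact as thing and Tobias as recipient and on the roof as setting with a different agent. 0.
(ii): focus "Tobias". No fact shares Gareth as agent and the artefact as thing and on the roof as setting with a different recipient. 0.

0, 0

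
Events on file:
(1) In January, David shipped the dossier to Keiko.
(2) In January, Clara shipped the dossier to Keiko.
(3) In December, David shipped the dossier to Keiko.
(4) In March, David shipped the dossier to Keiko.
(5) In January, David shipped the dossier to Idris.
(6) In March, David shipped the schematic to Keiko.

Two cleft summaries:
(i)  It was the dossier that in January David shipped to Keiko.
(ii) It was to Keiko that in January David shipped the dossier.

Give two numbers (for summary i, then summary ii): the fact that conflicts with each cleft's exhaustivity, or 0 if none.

Summary (i) focuses "the dossier" (the thing); background same agent, recipient, setting (David / Keiko / in January). No fact matches that background with a different thing, so 0.
Summary (ii) focuses "Keiko" (the recipient); background same agent, thing, setting (David / the dossier / in January). Fact (5) matches that background with recipient = Idris — refutes (ii).

0, 5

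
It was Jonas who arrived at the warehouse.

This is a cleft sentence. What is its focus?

In an it-cleft "It was X that/who ...", the clefted constituent X is the focus; the that/who-clause expresses the presupposed open proposition.
Here the focus is "Jonas". The backgrounded (presupposed) material includes "at the warehouse".

Jonas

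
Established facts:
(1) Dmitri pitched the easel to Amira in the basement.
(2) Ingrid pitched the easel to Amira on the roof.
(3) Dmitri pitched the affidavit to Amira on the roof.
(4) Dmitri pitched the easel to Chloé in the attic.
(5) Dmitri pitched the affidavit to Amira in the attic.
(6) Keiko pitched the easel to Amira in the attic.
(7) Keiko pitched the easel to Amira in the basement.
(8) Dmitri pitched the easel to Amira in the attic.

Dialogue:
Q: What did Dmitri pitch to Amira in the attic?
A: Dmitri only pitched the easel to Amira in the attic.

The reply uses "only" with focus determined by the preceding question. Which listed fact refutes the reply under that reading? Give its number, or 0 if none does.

The question "What did ...?" targets the thing, so in the reply the focus falls on "the easel".
So "only" ranges over things; the rest (same agent, recipient, setting (Dmitri / Amira / in the attic)) is presupposed.
Fact (5) shares the background with a different thing (the affidavit) — counterexample.
(Fact (1) would refute a reading with focus on the setting — but that is not what the question asks.)

5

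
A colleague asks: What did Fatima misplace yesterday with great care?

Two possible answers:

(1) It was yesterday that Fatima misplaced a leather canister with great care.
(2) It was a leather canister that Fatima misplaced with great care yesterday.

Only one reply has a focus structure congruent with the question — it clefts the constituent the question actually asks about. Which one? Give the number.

The question word "what" targets the direct object.
Option (1) clefts "yesterday" — the time, not what was asked.
Option (2) clefts "a leather canister" — that matches what the question asks about.
So the congruent reply is (2).

2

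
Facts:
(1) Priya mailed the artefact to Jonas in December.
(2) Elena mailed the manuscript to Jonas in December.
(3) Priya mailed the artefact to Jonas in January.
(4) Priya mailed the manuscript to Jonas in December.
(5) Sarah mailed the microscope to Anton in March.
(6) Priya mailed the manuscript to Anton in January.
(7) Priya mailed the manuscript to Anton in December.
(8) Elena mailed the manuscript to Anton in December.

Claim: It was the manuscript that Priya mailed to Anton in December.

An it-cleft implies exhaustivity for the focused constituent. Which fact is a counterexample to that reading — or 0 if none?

0

The cleft puts "the manuscript" in focus and presupposes the open proposition with same agent, recipient, setting (Priya / Anton / in December).
Exhaustivity: the manuscript is the only thing satisfying that background.
No listed fact matches the background with a different thing. Exhaustivity holds.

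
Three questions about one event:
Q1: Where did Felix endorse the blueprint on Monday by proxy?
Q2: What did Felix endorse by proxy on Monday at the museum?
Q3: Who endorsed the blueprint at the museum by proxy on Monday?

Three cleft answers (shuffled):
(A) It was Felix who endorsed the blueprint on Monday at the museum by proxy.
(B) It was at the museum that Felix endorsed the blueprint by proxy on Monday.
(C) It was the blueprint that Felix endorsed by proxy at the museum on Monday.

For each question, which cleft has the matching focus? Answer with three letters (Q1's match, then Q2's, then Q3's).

BCA

Q1 asks about the location; cleft (B) focuses "at the museum", which is the location — so Q1 → B.
Q2 asks about the direct object; cleft (C) focuses "the blueprint", which is the direct object — so Q2 → C.
Q3 asks about the subject (agent); cleft (A) focuses "Felix", which is the subject (agent) — so Q3 → A.
Mapping: Q1→B, Q2→C, Q3→A.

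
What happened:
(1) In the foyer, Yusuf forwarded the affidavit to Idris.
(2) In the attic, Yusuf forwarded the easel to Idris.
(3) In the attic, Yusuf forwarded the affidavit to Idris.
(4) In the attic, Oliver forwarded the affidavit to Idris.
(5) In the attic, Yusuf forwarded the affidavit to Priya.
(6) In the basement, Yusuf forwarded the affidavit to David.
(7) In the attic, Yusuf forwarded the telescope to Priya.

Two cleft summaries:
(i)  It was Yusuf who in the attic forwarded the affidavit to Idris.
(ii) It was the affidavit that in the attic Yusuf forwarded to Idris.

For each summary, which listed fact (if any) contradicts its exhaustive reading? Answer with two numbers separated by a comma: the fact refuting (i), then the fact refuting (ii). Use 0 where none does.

Summary (i) focuses "Yusuf" (the agent); background thing = the affidavit, recipient = Idris, setting = in the attic. Fact (4) matches that background with agent = Oliver — refutes (i).
Summary (ii) focuses "the affidavit" (the thing); background agent = Yusuf, recipient = Idris, setting = in the attic. Fact (2) matches that background with thing = the easel — refutes (ii).

4, 2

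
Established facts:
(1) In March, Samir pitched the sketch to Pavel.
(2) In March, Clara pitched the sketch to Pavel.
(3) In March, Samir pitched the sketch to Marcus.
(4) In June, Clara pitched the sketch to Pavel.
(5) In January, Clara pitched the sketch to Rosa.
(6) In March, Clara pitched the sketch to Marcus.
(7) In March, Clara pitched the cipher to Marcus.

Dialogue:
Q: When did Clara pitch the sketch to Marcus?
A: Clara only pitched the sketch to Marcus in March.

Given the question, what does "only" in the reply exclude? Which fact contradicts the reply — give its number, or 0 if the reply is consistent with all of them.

Answering "When did ...?" puts focus on the setting — here, "in March".
"Only" then excludes alternative settings while the background — same agent, thing, recipient (Clara / the sketch / Marcus) — is held fixed.
No fact keeps same agent, thing, recipient (Clara / the sketch / Marcus) while changing the setting; every other fact differs on something backgrounded. The reply stands.
(Fact (2) would refute a reading with focus on the recipient — but that is not what the question asks.)

0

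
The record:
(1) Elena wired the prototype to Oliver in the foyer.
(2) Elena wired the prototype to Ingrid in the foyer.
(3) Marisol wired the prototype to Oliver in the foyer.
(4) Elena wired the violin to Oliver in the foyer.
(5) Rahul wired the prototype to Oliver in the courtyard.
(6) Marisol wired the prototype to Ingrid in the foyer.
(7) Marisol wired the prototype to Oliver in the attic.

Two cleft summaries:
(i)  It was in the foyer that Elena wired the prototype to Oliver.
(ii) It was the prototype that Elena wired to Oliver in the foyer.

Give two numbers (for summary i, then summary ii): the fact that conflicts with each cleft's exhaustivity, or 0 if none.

(i): focus "in the foyer". No fact shares same agent, thing, recipient (Elena / the prototype / Oliver) with a different setting. 0.
(ii): focus "the prototype". Looking for same agent, recipient, setting (Elena / Oliver / in the foyer) with some other thing — fact (4) has the violin there. Refuted.

0, 4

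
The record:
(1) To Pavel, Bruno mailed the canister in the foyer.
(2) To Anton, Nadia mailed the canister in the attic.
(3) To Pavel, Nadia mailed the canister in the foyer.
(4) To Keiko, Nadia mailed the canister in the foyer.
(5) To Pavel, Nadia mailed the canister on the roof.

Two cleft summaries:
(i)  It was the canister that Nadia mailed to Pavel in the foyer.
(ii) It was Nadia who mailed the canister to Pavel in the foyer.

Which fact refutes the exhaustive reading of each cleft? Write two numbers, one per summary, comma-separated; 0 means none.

Summary (i) focuses "the canister" (the thing); background Nadia as agent and Pavel as recipient and in the foyer as setting. No fact matches that background with a different thing, so 0.
Summary (ii) focuses "Nadia" (the agent); background the canister as thing and Pavel as recipient and in the foyer as setting. Fact (1) matches that background with agent = Bruno — refutes (ii).

0, 1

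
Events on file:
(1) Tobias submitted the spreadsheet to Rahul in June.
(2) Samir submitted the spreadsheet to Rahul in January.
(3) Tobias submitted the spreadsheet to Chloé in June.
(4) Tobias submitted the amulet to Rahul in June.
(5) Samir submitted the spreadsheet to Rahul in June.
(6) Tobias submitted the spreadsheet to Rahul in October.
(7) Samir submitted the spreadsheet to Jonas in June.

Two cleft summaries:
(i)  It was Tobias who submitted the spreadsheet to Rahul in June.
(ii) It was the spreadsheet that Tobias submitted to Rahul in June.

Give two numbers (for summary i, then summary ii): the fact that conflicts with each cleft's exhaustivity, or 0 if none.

5, 4

Summary (i) focuses "Tobias" (the agent); background same thing, recipient, setting (the spreadsheet / Rahul / in June). Fact (5) matches that background with agent = Samir — refutes (i).
Summary (ii) focuses "the spreadsheet" (the thing); background same agent, recipient, setting (Tobias / Rahul / in June). Fact (4) matches that background with thing = the amulet — refutes (ii).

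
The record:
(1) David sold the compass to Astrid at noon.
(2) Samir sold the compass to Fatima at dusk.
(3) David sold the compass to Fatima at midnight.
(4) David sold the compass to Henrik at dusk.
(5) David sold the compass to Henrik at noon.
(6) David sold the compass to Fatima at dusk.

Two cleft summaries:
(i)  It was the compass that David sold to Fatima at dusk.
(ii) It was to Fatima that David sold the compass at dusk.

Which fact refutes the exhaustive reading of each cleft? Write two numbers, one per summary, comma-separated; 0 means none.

(i): focus "the compass". No fact shares same agent, recipient, setting (David / Fatima / at dusk) with a different thing. 0.
(ii): focus "Fatima". Looking for same agent, thing, setting (David / the compass / at dusk) with some other recipient — fact (4) has Henrik there. Refuted.

0, 4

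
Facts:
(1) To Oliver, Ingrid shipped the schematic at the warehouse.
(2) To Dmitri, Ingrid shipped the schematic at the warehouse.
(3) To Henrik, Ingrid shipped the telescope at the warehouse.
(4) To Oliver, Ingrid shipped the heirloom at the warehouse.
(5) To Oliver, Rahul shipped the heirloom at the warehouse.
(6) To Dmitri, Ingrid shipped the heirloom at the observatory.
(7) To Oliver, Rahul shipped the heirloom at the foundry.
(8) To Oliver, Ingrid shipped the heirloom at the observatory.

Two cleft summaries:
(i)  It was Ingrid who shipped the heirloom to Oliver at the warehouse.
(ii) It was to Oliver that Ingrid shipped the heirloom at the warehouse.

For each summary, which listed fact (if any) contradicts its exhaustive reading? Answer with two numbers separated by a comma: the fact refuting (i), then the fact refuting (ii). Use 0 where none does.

5, 0

(i): focus "Ingrid". Looking for the heirloom as thing and Oliver as recipient and at the warehouse as setting with some other agent — fact (5) has Rahul there. Refuted.
(ii): focus "Oliver". No fact shares Ingrid as agent and the heirloom as thing and at the warehouse as setting with a different recipient. 0.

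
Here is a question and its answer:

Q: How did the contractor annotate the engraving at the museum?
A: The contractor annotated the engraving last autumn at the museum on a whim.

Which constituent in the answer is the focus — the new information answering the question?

on a whim

The wh-word "how" asks about the manner.
In the answer, "the contractor", "the engraving" and "at the museum" are given — repeated from the question.
"last autumn" is also new, but it specifies the time, which is not what the question asks about — so it is not the focus.
The constituent filling the manner gap is "on a whim"; that is the focus.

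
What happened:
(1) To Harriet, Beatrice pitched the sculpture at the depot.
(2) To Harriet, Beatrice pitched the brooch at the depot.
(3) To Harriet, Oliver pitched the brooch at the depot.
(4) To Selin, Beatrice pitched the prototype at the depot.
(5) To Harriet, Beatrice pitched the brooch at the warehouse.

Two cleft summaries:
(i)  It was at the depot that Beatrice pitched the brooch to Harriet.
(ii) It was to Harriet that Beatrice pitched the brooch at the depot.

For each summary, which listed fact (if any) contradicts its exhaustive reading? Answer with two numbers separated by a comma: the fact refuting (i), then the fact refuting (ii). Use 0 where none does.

(i): focus "at the depot". Looking for agent = Beatrice, thing = the brooch, recipient = Harriet with some other setting — fact (5) has at the warehouse there. Refuted.
(ii): focus "Harriet". No fact shares agent = Beatrice, thing = the brooch, setting = at the depot with a different recipient. 0.

5, 0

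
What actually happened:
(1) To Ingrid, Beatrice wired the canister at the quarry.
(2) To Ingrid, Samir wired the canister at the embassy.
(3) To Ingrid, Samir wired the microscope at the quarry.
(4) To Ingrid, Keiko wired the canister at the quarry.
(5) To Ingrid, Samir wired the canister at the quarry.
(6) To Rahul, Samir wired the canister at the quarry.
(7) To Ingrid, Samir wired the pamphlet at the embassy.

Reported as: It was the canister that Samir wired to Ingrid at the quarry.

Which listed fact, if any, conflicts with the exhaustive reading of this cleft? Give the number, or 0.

3

Focus of the cleft: "the canister" (the thing). Presupposed background: same agent, recipient, setting (Samir / Ingrid / at the quarry).
The exhaustive reading says no other thing fits that background.
But fact (3) also has same agent, recipient, setting (Samir / Ingrid / at the quarry), with thing = the microscope — so the exhaustive reading fails.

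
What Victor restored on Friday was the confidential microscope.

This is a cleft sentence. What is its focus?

In a pseudo-cleft "What ... was X", the post-copular constituent X is the focus.
Here the focus is "the confidential microscope". The backgrounded (presupposed) material includes "Victor" and "on Friday".

the confidential microscope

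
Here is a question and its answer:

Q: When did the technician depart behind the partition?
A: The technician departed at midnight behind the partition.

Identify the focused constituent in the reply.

at midnight

The wh-word "when" asks about the time.
In the answer, "the technician" and "behind the partition" are given — repeated from the question.
The constituent filling the time gap is "at midnight"; that is the focus and would carry nuclear stress.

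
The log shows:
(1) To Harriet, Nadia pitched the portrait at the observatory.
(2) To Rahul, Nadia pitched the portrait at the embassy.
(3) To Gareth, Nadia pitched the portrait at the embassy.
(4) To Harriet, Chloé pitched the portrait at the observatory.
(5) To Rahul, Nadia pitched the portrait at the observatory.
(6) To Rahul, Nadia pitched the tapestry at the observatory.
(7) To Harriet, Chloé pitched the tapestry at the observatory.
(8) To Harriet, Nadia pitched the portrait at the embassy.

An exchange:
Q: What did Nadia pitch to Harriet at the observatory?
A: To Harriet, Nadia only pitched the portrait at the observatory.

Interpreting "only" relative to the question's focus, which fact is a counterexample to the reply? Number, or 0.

Answering "What did ...?" puts focus on the thing — here, "the portrait".
"Only" then excludes alternative things while the background — Nadia as agent and Harriet as recipient and at the observatory as setting — is held fixed.
No listed fact shares that background with another thing. Nothing contradicts the reply.
(Fact (5) would refute a reading with focus on the recipient — but that is not what the question asks.)

0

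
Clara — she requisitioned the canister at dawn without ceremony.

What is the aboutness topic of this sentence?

Clara

The construction explicitly marks "Clara" as what the sentence is about — the topic.
The remainder of the clause is the comment (what is said about the topic).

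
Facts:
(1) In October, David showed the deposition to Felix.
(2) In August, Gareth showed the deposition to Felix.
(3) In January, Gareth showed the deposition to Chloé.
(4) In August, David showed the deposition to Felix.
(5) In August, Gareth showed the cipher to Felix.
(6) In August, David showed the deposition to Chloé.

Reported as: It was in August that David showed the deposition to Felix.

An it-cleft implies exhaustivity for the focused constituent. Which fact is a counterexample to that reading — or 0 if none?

The cleft puts "in August" in focus and presupposes the open proposition with agent = David, thing = the deposition, recipient = Felix.
Exhaustivity: in August is the only setting satisfying that background.
Fact (1) shares the background but with setting = in October; exhaustivity is violated.

1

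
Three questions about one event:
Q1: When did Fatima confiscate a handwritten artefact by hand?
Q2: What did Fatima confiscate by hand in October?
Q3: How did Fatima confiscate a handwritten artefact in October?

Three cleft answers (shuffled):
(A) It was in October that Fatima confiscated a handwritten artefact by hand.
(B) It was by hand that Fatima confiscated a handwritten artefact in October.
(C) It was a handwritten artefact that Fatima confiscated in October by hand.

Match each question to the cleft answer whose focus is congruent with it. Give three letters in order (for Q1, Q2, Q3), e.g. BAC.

Q1 asks about the time; cleft (A) focuses "in October", which is the time — so Q1 → A.
Q2 asks about the direct object; cleft (C) focuses "a handwritten artefact", which is the direct object — so Q2 → C.
Q3 asks about the manner; cleft (B) focuses "by hand", which is the manner — so Q3 → B.
Mapping: Q1→A, Q2→C, Q3→B.

ACB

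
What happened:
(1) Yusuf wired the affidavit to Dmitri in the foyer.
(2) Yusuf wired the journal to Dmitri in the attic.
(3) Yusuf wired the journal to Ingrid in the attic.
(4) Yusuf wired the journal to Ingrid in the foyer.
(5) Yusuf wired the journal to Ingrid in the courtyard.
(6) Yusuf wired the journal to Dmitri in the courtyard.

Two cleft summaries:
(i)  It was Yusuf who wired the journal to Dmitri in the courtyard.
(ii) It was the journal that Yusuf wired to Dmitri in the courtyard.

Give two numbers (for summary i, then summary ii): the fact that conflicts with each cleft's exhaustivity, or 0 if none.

0, 0

Summary (i) focuses "Yusuf" (the agent); background same thing, recipient, setting (the journal / Dmitri / in the courtyard). No fact matches that background with a different agent, so 0.
Summary (ii) focuses "the journal" (the thing); background same agent, recipient, setting (Yusuf / Dmitri / in the courtyard). No fact matches that background with a different thing, so 0.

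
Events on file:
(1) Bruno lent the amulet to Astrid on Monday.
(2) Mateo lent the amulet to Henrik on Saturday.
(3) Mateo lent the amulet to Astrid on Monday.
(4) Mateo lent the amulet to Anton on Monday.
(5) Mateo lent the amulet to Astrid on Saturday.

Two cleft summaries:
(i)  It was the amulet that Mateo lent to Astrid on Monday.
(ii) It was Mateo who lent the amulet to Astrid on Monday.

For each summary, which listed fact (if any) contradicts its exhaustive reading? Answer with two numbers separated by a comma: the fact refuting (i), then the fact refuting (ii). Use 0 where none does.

0, 1

(i): focus "the amulet". No fact shares same agent, recipient, setting (Mateo / Astrid / on Monday) with a different thing. 0.
(ii): focus "Mateo". Looking for same thing, recipient, setting (the amulet / Astrid / on Monday) with some other agent — fact (1) has Bruno there. Refuted.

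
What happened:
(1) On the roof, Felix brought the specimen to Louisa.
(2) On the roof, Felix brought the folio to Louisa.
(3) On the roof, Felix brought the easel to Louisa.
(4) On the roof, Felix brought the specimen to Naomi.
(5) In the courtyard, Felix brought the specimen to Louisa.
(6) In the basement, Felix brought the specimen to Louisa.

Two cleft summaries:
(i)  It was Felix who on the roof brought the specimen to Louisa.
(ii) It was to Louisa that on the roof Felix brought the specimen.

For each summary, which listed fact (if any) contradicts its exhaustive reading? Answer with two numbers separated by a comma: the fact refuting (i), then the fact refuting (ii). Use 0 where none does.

0, 4

(i): focus "Felix". No fact shares thing = the specimen, recipient = Louisa, setting = on the roof with a different agent. 0.
(ii): focus "Louisa". Looking for agent = Felix, thing = the specimen, setting = on the roof with some other recipient — fact (4) has Naomi there. Refuted.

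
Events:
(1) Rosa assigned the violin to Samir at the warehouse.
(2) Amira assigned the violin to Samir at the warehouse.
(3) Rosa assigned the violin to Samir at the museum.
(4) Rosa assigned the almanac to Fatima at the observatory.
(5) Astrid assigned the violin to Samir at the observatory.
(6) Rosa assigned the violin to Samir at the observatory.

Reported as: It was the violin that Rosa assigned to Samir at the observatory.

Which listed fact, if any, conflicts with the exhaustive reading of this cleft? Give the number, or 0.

0

The cleft puts "the violin" in focus and presupposes the open proposition with Rosa as agent and Samir as recipient and at the observatory as setting.
The exhaustive reading says no other thing fits that background.
No listed fact matches the background with a different thing. Exhaustivity holds.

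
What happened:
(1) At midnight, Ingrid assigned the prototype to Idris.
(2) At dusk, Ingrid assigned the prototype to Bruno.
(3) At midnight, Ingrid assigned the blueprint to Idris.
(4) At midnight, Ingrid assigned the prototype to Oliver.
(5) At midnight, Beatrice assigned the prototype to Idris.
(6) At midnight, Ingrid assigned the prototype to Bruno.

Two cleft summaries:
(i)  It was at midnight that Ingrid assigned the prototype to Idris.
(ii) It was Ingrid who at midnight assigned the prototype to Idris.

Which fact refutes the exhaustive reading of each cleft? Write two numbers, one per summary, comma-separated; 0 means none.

0, 5

(i): focus "at midnight". No fact shares agent = Ingrid, thing = the prototype, recipient = Idris with a different setting. 0.
(ii): focus "Ingrid". Looking for thing = the prototype, recipient = Idris, setting = at midnight with some other agent — fact (5) has Beatrice there. Refuted.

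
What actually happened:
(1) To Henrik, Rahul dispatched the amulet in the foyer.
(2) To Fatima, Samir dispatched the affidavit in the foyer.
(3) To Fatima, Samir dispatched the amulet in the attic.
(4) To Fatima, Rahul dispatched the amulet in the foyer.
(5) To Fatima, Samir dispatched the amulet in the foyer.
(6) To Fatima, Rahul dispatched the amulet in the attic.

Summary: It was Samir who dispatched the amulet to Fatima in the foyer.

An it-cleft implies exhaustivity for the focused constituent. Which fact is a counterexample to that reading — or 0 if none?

Focus of the cleft: "Samir" (the agent). Presupposed background: the amulet as thing and Fatima as recipient and in the foyer as setting.
Exhaustivity: Samir is the only agent satisfying that background.
But fact (4) also has the amulet as thing and Fatima as recipient and in the foyer as setting, with agent = Rahul — so the exhaustive reading fails.

4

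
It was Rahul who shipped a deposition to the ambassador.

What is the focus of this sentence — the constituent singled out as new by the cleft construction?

Rahul

In an it-cleft "It was X that/who ...", the clefted constituent X is the focus; the that/who-clause expresses the presupposed open proposition.
Here the focus is "Rahul". The backgrounded (presupposed) material includes "a deposition" and "to the ambassador".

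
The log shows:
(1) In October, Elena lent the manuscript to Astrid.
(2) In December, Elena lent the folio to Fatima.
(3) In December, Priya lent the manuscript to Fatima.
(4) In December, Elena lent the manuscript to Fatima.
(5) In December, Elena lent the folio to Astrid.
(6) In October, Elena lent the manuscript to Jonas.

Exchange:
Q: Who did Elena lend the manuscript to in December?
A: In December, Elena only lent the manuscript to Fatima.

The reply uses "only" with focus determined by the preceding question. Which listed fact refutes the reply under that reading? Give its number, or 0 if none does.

0

The question "Who did ... to ...?" targets the recipient, so in the reply the focus falls on "Fatima".
So "only" ranges over recipients; the rest (same agent, thing, setting (Elena / the manuscript / in December)) is presupposed.
No listed fact shares that background with another recipient. Nothing contradicts the reply.
(Fact (2) would refute a reading with focus on the thing — but that is not what the question asks.)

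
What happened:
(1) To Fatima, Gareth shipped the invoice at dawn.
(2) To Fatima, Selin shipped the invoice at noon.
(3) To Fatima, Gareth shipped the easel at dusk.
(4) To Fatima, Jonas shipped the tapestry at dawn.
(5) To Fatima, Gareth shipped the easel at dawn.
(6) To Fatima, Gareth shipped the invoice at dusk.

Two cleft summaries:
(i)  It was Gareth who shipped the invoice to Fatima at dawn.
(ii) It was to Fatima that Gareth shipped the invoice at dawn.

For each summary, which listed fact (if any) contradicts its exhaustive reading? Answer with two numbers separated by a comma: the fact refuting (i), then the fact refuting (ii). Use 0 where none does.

0, 0

Summary (i) focuses "Gareth" (the agent); background thing = the invoice, recipient = Fatima, setting = at dawn. No fact matches that background with a different agent, so 0.
Summary (ii) focuses "Fatima" (the recipient); background agent = Gareth, thing = the invoice, setting = at dawn. No fact matches that background with a different recipient, so 0.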